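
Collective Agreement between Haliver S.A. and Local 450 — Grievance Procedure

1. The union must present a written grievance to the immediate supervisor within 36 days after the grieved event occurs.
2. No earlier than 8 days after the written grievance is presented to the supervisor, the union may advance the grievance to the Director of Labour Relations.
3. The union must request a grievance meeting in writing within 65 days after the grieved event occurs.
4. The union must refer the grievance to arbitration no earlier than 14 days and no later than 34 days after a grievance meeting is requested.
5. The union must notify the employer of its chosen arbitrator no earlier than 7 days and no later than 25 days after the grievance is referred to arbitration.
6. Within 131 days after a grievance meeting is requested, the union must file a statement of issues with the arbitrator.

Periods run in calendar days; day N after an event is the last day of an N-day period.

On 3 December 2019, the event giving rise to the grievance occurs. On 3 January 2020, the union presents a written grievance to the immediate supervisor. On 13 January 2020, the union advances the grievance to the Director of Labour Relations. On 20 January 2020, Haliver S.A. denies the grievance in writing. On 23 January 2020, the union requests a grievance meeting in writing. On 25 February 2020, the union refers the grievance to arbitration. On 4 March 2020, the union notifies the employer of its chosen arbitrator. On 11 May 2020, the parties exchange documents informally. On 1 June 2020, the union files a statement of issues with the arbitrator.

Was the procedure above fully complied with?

(1) due by 3 December 2019 + 36 days = 8 January 2020; done 3 January 2020 — timely.
(2) permitted from 3 January 2020 + 8 days = 11 January 2020 onward; done 13 January 2020, after the minimum wait.
(3) due by 3 December 2019 + 65 days = 6 February 2020; done 23 January 2020 — timely.
(4) the permitted window runs from 23 January 2020 + 14 = 6 February 2020 to 23 January 2020 + 34 = 26 February 2020; done 25 February 2020 — within the window.
(5) the permitted window runs from 25 February 2020 + 7 = 3 March 2020 to 25 February 2020 + 25 = 21 March 2020; done 4 March 2020 — within the window.
(6) due by 23 January 2020 + 131 days = 2 June 2020; 1 June 2020 is within that limit.

Yes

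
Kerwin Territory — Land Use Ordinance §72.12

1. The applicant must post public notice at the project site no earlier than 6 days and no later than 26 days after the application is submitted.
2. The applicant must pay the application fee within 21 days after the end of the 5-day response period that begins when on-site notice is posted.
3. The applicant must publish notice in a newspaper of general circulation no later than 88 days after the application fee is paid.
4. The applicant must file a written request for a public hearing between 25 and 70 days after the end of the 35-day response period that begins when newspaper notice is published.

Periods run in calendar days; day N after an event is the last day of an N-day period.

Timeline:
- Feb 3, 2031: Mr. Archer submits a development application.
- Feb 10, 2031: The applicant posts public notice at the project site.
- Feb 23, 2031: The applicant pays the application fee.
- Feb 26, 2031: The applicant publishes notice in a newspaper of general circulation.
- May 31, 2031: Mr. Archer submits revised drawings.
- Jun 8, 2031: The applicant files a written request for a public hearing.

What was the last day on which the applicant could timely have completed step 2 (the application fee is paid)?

On-site notice is posted on Feb 10, 2031; the 5-day response period therefore ends Feb 15, 2031, and step 2 runs from that date. 21 days after Feb 15, 2031 is Mar 8, 2031.

Mar 8, 2031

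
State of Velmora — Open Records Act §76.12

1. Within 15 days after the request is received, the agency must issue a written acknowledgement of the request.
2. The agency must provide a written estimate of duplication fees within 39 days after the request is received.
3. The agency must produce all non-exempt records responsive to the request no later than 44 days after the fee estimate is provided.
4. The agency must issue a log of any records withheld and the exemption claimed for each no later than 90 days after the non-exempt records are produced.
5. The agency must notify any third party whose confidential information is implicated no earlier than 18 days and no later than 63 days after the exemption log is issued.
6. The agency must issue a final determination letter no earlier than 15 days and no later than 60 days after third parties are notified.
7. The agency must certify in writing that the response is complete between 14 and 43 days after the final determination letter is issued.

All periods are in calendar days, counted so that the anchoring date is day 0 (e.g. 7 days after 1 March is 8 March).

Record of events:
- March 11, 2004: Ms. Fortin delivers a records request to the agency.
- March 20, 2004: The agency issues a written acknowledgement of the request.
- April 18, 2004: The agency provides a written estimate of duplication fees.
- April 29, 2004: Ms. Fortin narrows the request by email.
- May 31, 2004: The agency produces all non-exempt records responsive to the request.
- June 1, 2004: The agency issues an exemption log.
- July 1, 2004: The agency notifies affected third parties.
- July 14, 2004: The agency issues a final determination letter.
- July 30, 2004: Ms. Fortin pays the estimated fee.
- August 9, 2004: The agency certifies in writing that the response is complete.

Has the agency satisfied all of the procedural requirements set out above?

No

Step 1 — counting 15 days from March 11, 2004 (when the request is received) gives a deadline of March 26, 2004; March 20, 2004 is within that limit.
Step 2 — counting 39 days from March 11, 2004 (when the request is received) gives a deadline of April 19, 2004; done April 18, 2004 — timely.
Step 3 — counting 44 days from April 18, 2004 (when the fee estimate is provided) gives a deadline of June 1, 2004; May 31, 2004 is within that limit.
Step 4 — counting 90 days from May 31, 2004 (when the non-exempt records are produced) gives a deadline of August 29, 2004; done June 1, 2004 — timely.
Step 5 — 18 and 63 days from June 1, 2004 (when the exemption log is issued) are June 19, 2004 and August 3, 2004 respectively; July 1, 2004 falls inside that range.
Step 6 — 15 and 60 days from July 1, 2004 (when third parties are notified) are July 16, 2004 and August 30, 2004 respectively; done July 14, 2004 — 2 days before the window opened.
The procedure was therefore not followed at step 6.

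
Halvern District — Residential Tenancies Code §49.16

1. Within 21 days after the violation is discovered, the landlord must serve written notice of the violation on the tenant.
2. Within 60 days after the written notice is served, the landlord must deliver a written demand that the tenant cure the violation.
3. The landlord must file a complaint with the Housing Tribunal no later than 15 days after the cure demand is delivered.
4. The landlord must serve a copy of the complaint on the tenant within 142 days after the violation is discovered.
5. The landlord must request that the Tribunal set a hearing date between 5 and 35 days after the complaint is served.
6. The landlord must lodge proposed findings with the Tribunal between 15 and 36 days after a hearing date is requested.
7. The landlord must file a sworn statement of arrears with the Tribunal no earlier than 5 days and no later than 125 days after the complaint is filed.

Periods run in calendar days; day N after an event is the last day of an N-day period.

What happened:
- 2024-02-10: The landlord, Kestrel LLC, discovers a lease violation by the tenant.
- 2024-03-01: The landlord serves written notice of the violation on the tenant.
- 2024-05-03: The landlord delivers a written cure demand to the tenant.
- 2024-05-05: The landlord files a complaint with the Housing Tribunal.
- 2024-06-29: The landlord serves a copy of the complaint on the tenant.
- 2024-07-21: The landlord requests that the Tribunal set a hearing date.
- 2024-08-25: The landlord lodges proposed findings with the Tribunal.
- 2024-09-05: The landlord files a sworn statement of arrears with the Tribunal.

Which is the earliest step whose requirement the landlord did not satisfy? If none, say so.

Step 2

Step 1: 21 days after 2024-02-10 (when the violation is discovered) is 2024-03-02; 2024-03-01 is within that limit.
Step 2: 60 days after 2024-03-01 (when the written notice is served) is 2024-04-30; 2024-05-03 misses that deadline by 3 days.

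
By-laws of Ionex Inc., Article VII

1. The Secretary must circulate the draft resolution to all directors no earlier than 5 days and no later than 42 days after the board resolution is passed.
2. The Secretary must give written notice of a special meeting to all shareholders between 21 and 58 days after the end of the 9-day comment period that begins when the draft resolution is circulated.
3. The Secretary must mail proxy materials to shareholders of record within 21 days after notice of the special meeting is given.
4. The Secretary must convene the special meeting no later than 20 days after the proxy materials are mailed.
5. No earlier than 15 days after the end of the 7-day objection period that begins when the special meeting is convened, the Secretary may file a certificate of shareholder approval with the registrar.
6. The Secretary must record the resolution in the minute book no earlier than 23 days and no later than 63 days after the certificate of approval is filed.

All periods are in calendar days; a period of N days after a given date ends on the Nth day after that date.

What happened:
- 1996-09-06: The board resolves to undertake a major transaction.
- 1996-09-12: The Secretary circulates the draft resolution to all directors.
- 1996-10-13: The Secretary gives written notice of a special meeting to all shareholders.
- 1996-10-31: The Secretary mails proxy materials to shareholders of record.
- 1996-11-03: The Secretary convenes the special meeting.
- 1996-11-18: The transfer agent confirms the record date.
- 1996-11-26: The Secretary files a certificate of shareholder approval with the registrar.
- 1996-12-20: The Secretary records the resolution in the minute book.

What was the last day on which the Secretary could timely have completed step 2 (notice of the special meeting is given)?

The draft resolution is circulated on 1996-09-12; the 9-day comment period therefore ends 1996-09-21, and step 2 runs from that date. The window is 21–58 days after 1996-09-21; it closes on 1996-11-18.

1996-11-18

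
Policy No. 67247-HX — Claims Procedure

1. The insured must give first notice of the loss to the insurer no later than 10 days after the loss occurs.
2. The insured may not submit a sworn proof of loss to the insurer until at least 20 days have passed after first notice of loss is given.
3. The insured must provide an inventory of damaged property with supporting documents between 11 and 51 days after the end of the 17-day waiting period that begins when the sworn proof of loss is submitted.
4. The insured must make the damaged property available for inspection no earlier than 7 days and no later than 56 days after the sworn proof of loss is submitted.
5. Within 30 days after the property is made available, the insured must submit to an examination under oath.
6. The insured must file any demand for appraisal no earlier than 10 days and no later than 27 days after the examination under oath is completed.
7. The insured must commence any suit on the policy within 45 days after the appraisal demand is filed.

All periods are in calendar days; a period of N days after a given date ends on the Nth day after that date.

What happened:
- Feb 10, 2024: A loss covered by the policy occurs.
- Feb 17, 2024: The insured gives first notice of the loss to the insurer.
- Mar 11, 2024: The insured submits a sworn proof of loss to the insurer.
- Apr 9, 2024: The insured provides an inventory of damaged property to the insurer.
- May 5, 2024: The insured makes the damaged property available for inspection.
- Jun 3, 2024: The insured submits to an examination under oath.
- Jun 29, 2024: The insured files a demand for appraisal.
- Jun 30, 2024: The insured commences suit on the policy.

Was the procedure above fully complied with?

Yes

(1) due by Feb 10, 2024 + 10 days = Feb 20, 2024; Feb 17, 2024 is within that limit.
(2) permitted from Feb 17, 2024 + 20 days = Mar 8, 2024 onward; done Mar 11, 2024 — permitted.
(3) the permitted window runs from Mar 28, 2024 + 11 = Apr 8, 2024 to Mar 28, 2024 + 51 = May 18, 2024; Apr 9, 2024 falls inside that range.
(4) the permitted window runs from Mar 11, 2024 + 7 = Mar 18, 2024 to Mar 11, 2024 + 56 = May 6, 2024; May 5, 2024 falls inside that range.
(5) due by May 5, 2024 + 30 days = Jun 4, 2024; completed Jun 3, 2024, before the deadline.
(6) the permitted window runs from Jun 3, 2024 + 10 = Jun 13, 2024 to Jun 3, 2024 + 27 = Jun 30, 2024; done Jun 29, 2024, which is between those dates.
(7) due by Jun 29, 2024 + 45 days = Aug 13, 2024; done Jun 30, 2024 — timely.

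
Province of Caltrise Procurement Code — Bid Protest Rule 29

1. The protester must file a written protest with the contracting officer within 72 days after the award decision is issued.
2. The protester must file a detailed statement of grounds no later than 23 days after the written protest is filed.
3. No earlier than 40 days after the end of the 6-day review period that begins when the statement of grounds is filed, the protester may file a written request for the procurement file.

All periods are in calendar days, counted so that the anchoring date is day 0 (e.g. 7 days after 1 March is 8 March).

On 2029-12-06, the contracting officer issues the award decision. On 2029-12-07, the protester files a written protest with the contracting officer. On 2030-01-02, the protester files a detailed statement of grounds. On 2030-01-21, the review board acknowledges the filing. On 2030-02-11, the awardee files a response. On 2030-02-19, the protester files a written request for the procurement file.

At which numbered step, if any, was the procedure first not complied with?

Step 2

Step 1: 72 days after 2029-12-06 (when the award decision is issued) is 2030-02-16; 2029-12-07 is within that limit.
Step 2: 23 days after 2029-12-07 (when the written protest is filed) is 2029-12-30; not done until 2030-01-02, 3 days after the deadline.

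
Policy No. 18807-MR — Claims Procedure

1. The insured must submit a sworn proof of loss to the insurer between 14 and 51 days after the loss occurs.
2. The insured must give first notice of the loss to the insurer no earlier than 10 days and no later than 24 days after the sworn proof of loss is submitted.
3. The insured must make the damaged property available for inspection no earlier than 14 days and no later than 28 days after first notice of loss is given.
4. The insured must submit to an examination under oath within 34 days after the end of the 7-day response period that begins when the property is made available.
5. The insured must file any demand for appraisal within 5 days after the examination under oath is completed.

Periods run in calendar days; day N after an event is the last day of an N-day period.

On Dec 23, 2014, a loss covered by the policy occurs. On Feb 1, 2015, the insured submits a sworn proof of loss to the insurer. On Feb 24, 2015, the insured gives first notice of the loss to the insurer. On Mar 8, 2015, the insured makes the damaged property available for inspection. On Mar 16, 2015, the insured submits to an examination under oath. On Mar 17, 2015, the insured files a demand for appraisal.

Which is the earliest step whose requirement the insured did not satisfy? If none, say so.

Step 3

Step 1 — 14 and 51 days from Dec 23, 2014 (when the loss occurs) are Jan 6, 2015 and Feb 12, 2015 respectively; done Feb 1, 2015, which is between those dates.
Step 2 — 10 and 24 days from Feb 1, 2015 (when the sworn proof of loss is submitted) are Feb 11, 2015 and Feb 25, 2015 respectively; Feb 24, 2015 falls inside that range.
Step 3 — 14 and 28 days from Feb 24, 2015 (when first notice of loss is given) are Mar 10, 2015 and Mar 24, 2015 respectively; done Mar 8, 2015 — 2 days before the window opened.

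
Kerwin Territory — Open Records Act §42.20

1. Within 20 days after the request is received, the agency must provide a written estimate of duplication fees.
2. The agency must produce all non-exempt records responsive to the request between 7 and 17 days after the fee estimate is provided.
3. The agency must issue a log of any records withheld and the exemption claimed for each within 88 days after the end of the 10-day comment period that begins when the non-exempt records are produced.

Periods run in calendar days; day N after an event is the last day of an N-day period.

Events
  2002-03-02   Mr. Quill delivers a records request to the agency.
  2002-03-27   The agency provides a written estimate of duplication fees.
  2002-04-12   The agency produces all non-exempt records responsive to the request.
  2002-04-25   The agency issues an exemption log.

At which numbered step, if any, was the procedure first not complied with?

Step 1

Step 1: 20 days after 2002-03-02 (when the request is received) is 2002-03-22; done 2002-03-27 — 5 days late.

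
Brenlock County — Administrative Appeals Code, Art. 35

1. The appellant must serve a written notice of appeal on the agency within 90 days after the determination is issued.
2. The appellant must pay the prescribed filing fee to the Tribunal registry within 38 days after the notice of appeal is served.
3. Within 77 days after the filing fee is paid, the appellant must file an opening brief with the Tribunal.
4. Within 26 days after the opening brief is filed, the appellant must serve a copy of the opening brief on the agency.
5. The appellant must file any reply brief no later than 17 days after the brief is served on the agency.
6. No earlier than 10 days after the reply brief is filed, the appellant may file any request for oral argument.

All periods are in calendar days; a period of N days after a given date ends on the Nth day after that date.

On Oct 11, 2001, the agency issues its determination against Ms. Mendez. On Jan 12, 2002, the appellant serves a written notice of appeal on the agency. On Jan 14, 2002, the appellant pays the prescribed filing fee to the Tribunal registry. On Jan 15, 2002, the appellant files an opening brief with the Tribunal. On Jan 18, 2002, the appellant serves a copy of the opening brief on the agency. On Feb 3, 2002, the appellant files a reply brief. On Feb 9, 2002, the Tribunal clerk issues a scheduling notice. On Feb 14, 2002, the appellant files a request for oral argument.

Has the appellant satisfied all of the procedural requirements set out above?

No

(1) due by Oct 11, 2001 + 90 days = Jan 9, 2002; done Jan 12, 2002 — 3 days late.
The analysis stops there.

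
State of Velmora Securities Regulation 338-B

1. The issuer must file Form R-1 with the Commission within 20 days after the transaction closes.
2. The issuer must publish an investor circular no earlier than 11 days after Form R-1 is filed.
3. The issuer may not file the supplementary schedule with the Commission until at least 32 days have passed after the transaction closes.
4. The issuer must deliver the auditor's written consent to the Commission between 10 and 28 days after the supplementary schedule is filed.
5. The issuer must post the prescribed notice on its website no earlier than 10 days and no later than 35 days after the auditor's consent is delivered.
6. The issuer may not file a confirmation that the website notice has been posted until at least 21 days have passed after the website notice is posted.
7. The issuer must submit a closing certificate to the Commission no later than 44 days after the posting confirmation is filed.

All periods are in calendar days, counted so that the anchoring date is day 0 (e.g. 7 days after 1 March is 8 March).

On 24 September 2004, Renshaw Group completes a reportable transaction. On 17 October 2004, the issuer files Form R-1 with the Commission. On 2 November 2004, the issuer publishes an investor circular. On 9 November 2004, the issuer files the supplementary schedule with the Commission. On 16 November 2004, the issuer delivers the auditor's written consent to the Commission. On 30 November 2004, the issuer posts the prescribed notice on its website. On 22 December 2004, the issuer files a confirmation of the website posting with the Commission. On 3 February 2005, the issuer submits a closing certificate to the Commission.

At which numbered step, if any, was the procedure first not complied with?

Step 1

Step 1: 20 days after 24 September 2004 (when the transaction closes) is 14 October 2004; done 17 October 2004 — 3 days late.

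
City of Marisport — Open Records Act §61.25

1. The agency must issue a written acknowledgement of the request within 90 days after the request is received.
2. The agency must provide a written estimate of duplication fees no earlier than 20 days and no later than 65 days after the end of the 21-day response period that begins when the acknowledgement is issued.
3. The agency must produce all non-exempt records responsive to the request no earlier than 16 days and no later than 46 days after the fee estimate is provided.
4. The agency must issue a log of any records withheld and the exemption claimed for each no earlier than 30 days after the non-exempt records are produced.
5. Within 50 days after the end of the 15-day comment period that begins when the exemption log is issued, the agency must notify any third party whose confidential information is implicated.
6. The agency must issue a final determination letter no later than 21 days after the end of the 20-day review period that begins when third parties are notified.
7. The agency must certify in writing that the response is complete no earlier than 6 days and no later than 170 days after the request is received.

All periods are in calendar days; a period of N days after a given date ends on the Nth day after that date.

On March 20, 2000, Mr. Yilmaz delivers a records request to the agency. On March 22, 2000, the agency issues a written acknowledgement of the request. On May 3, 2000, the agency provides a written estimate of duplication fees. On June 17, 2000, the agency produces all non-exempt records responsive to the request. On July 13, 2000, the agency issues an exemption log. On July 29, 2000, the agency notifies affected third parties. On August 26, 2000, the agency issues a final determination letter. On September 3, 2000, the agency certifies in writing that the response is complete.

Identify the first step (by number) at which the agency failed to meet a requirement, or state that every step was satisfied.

Step 4

Step 1: 90 days after March 20, 2000 (when the request is received) is June 18, 2000; March 22, 2000 is within that limit.
Step 2: the window is 20–65 days after April 12, 2000 (end of the 21-day response period, which began when the acknowledgement is issued on March 22, 2000), so May 2, 2000 through June 16, 2000; done May 3, 2000, which is between those dates.
Step 3: the window is 16–46 days after May 3, 2000 (when the fee estimate is provided), so May 19, 2000 through June 18, 2000; June 17, 2000 falls inside that range.
Step 4: the earliest permitted date is 30 days after June 17, 2000 (when the non-exempt records are produced), i.e. July 17, 2000; done July 13, 2000 — 4 days too early.
That is the first point of non-compliance.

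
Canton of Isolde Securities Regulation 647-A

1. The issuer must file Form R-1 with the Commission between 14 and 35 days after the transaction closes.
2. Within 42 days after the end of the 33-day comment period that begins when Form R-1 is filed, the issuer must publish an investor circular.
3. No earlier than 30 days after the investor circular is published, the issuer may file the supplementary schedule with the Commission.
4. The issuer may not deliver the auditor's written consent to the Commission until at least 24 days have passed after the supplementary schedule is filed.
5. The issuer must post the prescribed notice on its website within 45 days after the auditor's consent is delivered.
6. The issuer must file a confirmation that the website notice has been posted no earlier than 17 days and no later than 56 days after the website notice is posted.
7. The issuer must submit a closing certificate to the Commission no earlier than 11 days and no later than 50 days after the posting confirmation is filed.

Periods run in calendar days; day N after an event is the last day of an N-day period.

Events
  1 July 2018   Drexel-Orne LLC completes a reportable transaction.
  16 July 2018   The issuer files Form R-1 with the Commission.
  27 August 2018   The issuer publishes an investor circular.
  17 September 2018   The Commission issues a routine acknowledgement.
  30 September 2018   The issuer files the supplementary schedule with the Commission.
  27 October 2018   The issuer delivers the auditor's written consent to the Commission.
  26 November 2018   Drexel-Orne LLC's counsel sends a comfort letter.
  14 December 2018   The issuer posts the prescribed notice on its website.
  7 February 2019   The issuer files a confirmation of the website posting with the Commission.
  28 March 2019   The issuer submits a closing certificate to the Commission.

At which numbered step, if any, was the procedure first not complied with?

Step 1 — 14 and 35 days from 1 July 2018 (when the transaction closes) are 15 July 2018 and 5 August 2018 respectively; done 16 July 2018 — within the window.
Step 2 — counting 42 days from 18 August 2018 (end of the 33-day comment period, which began when Form R-1 is filed on 16 July 2018) gives a deadline of 29 September 2018; completed 27 August 2018, before the deadline.
Step 3 — must wait 30 days from 27 August 2018 (when the investor circular is published), so not before 26 September 2018; 30 September 2018 is on or after that date.
Step 4 — must wait 24 days from 30 September 2018 (when the supplementary schedule is filed), so not before 24 October 2018; 27 October 2018 is on or after that date.
Step 5 — counting 45 days from 27 October 2018 (when the auditor's consent is delivered) gives a deadline of 11 December 2018; not done until 14 December 2018, 3 days after the deadline.

Step 5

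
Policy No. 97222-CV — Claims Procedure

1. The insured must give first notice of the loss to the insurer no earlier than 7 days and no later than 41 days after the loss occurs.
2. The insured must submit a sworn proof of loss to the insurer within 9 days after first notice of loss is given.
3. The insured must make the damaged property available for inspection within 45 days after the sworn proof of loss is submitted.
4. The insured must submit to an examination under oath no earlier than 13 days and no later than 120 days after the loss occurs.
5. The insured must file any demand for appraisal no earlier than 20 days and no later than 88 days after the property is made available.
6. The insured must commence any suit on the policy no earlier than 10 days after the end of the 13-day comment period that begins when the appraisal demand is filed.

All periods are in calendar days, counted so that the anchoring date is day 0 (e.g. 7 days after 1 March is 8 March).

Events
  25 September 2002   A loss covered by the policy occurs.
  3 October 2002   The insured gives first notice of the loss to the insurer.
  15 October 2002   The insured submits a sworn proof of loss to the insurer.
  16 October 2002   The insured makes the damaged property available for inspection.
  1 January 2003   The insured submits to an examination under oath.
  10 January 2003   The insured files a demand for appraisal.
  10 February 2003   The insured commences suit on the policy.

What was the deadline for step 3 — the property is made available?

29 November 2002

Step 3 runs from 15 October 2002, when the sworn proof of loss is submitted. 45 days after 15 October 2002 is 29 November 2002.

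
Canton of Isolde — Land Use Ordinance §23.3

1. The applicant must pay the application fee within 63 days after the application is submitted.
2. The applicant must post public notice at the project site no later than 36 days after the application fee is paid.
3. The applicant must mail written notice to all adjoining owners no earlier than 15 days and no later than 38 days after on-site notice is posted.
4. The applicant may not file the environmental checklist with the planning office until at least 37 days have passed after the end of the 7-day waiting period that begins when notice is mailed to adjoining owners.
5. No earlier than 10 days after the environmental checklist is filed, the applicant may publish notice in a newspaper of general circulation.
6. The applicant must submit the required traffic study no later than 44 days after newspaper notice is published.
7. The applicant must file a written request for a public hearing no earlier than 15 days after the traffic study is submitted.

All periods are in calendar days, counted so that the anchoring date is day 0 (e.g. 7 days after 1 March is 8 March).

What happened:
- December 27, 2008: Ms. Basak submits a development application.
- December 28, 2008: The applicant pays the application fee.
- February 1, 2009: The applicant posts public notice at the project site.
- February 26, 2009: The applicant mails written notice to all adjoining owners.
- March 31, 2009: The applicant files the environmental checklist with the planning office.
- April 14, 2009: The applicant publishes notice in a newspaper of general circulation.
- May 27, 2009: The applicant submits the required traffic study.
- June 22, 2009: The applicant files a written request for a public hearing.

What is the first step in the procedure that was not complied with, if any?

Step 1: 63 days after December 27, 2008 (when the application is submitted) is February 28, 2009; done December 28, 2008 — timely.
Step 2: 36 days after December 28, 2008 (when the application fee is paid) is February 2, 2009; done February 1, 2009 — timely.
Step 3: the window is 15–38 days after February 1, 2009 (when on-site notice is posted), so February 16, 2009 through March 11, 2009; done February 26, 2009, which is between those dates.
Step 4: the earliest permitted date is 37 days after March 5, 2009 (end of the 7-day waiting period, which began when notice is mailed to adjoining owners on February 26, 2009), i.e. April 11, 2009; done March 31, 2009 — 11 days too early.

Step 4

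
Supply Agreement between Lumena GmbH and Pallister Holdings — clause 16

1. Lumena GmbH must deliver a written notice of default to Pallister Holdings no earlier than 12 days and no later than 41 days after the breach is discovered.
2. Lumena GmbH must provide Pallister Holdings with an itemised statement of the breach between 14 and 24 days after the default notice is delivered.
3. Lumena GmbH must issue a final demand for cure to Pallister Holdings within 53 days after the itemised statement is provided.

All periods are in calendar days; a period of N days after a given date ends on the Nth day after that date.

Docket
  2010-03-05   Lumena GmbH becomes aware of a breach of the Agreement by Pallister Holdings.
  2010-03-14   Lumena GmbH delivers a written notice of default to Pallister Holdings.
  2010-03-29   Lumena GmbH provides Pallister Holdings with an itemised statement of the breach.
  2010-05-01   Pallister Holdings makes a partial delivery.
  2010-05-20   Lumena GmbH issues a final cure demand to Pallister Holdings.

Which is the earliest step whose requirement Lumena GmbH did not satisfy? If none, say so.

(1) the permitted window runs from 2010-03-05 + 12 = 2010-03-17 to 2010-03-05 + 41 = 2010-04-15; 2010-03-14 is 3 days too early.
The procedure was therefore not followed at step 1.

Step 1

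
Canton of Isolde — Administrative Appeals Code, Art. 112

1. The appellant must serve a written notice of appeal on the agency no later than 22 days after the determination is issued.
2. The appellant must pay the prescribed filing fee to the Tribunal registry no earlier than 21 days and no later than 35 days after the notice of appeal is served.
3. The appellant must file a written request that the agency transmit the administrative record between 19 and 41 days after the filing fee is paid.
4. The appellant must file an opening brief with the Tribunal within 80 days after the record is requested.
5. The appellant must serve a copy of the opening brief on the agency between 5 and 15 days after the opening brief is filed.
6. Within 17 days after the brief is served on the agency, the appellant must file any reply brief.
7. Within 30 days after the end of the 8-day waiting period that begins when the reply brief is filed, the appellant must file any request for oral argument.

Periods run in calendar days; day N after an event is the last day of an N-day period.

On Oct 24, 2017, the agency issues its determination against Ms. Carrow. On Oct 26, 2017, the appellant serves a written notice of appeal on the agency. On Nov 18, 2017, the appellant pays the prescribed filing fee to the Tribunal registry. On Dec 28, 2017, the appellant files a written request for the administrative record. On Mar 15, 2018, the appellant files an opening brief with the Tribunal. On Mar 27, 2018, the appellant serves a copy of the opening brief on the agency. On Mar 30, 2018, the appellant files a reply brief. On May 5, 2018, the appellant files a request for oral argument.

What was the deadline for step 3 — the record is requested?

Dec 29, 2017

Step 3 runs from Nov 18, 2017, when the filing fee is paid. The window is 19–41 days after Nov 18, 2017; it closes on Dec 29, 2017.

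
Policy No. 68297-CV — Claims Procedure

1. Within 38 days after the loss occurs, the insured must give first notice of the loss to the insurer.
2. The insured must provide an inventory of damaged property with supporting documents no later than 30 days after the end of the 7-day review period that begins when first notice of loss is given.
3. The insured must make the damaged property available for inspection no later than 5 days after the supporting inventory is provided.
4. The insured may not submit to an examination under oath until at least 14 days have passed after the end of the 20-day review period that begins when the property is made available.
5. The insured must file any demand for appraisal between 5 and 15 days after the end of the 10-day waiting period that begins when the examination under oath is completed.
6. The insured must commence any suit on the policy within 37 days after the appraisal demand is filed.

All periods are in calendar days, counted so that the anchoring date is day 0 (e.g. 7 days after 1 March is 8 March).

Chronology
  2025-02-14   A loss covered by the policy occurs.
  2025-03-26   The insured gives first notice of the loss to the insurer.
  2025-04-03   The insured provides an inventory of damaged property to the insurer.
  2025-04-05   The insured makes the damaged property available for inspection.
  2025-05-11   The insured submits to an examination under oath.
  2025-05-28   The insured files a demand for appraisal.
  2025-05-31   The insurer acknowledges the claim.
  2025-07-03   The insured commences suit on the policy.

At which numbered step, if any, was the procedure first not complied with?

Step 1

Step 1 — counting 38 days from 2025-02-14 (when the loss occurs) gives a deadline of 2025-03-24; 2025-03-26 misses that deadline by 2 days.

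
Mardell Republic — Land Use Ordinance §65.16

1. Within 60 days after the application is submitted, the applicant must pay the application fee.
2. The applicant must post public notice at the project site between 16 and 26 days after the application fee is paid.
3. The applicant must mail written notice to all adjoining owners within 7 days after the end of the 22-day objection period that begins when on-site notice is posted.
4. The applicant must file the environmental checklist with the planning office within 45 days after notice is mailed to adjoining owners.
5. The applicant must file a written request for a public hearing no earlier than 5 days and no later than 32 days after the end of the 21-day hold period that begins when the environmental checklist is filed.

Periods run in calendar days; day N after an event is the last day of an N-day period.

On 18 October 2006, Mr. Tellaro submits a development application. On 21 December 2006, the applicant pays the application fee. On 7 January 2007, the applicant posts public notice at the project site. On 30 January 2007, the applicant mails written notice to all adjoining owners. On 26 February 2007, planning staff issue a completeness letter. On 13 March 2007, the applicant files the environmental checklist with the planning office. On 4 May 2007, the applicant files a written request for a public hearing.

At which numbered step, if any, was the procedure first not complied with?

(1) due by 18 October 2006 + 60 days = 17 December 2006; done 21 December 2006 — 4 days late.
Later steps need not be reached.

Step 1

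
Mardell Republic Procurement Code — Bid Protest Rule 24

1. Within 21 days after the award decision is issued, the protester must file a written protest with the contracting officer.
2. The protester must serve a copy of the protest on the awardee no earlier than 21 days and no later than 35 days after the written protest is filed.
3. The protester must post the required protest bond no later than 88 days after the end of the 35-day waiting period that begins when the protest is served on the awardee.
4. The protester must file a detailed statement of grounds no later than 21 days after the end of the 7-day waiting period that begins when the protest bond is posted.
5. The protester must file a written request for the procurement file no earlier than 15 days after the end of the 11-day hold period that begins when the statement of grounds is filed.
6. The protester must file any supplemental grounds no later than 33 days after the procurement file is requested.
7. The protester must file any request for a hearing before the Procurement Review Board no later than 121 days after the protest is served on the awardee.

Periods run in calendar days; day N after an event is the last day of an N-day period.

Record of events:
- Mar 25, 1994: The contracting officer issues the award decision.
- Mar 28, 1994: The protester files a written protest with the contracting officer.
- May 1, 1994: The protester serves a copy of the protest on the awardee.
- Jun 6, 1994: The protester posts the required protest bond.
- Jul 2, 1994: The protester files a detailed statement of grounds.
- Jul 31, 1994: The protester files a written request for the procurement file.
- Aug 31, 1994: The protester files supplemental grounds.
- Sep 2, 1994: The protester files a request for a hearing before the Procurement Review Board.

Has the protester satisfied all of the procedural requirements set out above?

No

(1) due by Mar 25, 1994 + 21 days = Apr 15, 1994; Mar 28, 1994 is within that limit.
(2) the permitted window runs from Mar 28, 1994 + 21 = Apr 18, 1994 to Mar 28, 1994 + 35 = May 2, 1994; May 1, 1994 falls inside that range.
(3) due by Jun 5, 1994 + 88 days = Sep 1, 1994; done Jun 6, 1994 — timely.
(4) due by Jun 13, 1994 + 21 days = Jul 4, 1994; done Jul 2, 1994 — timely.
(5) permitted from Jul 13, 1994 + 15 days = Jul 28, 1994 onward; done Jul 31, 1994, after the minimum wait.
(6) due by Jul 31, 1994 + 33 days = Sep 2, 1994; Aug 31, 1994 is within that limit.
(7) due by May 1, 1994 + 121 days = Aug 30, 1994; done Sep 2, 1994 — 3 days late.
That is the first point of non-compliance.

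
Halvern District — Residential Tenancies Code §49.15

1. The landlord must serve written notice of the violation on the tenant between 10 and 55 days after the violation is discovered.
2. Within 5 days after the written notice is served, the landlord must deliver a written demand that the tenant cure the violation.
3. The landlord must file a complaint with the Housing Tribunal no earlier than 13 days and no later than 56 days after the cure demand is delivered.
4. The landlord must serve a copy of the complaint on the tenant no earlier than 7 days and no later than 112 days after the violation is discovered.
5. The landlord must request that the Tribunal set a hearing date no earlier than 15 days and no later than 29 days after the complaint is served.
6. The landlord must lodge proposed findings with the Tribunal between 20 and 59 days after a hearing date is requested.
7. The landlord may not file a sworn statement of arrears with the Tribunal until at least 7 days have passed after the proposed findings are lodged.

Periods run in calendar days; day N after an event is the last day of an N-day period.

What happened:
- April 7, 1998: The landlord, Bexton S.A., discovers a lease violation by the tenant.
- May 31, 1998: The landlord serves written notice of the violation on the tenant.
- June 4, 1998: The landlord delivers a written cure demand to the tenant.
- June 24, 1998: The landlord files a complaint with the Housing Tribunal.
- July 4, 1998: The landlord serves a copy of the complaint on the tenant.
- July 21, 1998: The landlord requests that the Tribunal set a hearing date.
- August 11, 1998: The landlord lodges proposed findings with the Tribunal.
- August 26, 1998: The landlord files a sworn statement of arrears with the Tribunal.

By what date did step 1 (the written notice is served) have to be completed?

Step 1 runs from April 7, 1998, when the violation is discovered. The window is 10–55 days after April 7, 1998; it closes on June 1, 1998.

June 1, 1998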